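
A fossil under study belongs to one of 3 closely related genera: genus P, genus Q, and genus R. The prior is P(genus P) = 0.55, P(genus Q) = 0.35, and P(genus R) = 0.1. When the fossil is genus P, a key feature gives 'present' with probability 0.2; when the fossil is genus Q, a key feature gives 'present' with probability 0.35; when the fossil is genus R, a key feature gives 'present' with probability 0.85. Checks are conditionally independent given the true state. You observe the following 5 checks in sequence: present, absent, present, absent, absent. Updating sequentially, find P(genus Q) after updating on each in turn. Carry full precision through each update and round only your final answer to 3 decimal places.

0.506

Apply Bayes' rule sequentially, carrying P(genus Q) forward.
After 'present': normaliser = 0.2·0.5500 + 0.35·0.3500 + 0.85·0.1000; P(genus P) ≈ 0.3465, P(genus Q) ≈ 0.3858, P(genus R) ≈ 0.2677
After 'absent': normaliser = 0.8·0.3465 + 0.65·0.3858 + 0.15·0.2677; P(genus P) ≈ 0.4879, P(genus Q) ≈ 0.4414, P(genus R) ≈ 0.0707
After 'present': normaliser = 0.2·0.4879 + 0.35·0.4414 + 0.85·0.0707; P(genus P) ≈ 0.3126, P(genus Q) ≈ 0.4949, P(genus R) ≈ 0.1925
After 'absent': normaliser = 0.8·0.3126 + 0.65·0.4949 + 0.15·0.1925; P(genus P) ≈ 0.4163, P(genus Q) ≈ 0.5356, P(genus R) ≈ 0.0481
After 'absent': normaliser = 0.8·0.4163 + 0.65·0.5356 + 0.15·0.0481; P(genus P) ≈ 0.4838, P(genus Q) ≈ 0.5057, P(genus R) ≈ 0.0105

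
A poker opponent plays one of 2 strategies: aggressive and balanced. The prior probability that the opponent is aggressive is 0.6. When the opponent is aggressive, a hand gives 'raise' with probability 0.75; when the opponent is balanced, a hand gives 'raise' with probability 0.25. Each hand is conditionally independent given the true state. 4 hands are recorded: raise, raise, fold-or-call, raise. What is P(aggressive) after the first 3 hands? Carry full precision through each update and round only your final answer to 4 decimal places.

0.8182

After 'raise': P(aggressive) = 0.75·0.6000 / (0.75·0.6000 + 0.25·0.4000) ≈ 0.8182
After 'raise': P(aggressive) = 0.75·0.8182 / (0.75·0.8182 + 0.25·0.1818) ≈ 0.9310
After 'fold-or-call': P(aggressive) = 0.25·0.9310 / (0.25·0.9310 + 0.75·0.0690) ≈ 0.8182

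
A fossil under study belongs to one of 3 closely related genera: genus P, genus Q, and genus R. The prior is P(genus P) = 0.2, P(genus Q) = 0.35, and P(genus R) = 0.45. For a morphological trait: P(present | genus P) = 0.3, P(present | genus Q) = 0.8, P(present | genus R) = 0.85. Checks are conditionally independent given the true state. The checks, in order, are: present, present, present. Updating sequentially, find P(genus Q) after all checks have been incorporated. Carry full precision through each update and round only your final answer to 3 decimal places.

0.389

After 'present': normaliser = 0.3·0.2000 + 0.8·0.3500 + 0.85·0.4500; P(genus P) ≈ 0.0830, P(genus Q) ≈ 0.3875, P(genus R) ≈ 0.5294
After 'present': normaliser = 0.3·0.0830 + 0.8·0.3875 + 0.85·0.5294; P(genus P) ≈ 0.0317, P(genus Q) ≈ 0.3950, P(genus R) ≈ 0.5733
After 'present': normaliser = 0.3·0.0317 + 0.8·0.3950 + 0.85·0.5733; P(genus P) ≈ 0.0117, P(genus Q) ≈ 0.3888, P(genus R) ≈ 0.5995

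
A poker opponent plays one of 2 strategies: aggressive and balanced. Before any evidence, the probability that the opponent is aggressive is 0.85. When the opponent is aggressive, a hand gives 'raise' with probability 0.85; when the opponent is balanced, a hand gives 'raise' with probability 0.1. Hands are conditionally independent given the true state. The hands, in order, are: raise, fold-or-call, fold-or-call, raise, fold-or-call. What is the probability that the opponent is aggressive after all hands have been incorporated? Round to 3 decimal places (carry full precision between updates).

After 'raise': P(aggressive) = 0.85·0.8500 / (0.85·0.8500 + 0.1·0.1500) ≈ 0.9797
After 'fold-or-call': P(aggressive) = 0.15·0.9797 / (0.15·0.9797 + 0.9·0.0203) ≈ 0.8892
After 'fold-or-call': P(aggressive) = 0.15·0.8892 / (0.15·0.8892 + 0.9·0.1108) ≈ 0.5723
After 'raise': P(aggressive) = 0.85·0.5723 / (0.85·0.5723 + 0.1·0.4277) ≈ 0.9192
After 'fold-or-call': P(aggressive) = 0.15·0.9192 / (0.15·0.9192 + 0.9·0.0808) ≈ 0.6546

0.655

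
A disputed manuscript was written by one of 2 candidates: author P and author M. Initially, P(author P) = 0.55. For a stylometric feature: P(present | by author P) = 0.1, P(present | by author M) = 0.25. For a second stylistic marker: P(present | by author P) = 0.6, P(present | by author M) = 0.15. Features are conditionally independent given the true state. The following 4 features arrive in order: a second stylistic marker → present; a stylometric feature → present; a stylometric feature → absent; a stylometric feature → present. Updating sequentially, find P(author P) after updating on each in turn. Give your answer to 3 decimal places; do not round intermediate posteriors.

Apply Bayes' rule sequentially, carrying P(author P) forward.
After a second stylistic marker='present': P(author P) = 0.6·0.5500 / (0.6·0.5500 + 0.15·0.4500) ≈ 0.8302
After a stylometric feature='present': P(author P) = 0.1·0.8302 / (0.1·0.8302 + 0.25·0.1698) ≈ 0.6617
After a stylometric feature='absent': P(author P) = 0.9·0.6617 / (0.9·0.6617 + 0.75·0.3383) ≈ 0.7012
After a stylometric feature='present': P(author P) = 0.1·0.7012 / (0.1·0.7012 + 0.25·0.2988) ≈ 0.4842

0.484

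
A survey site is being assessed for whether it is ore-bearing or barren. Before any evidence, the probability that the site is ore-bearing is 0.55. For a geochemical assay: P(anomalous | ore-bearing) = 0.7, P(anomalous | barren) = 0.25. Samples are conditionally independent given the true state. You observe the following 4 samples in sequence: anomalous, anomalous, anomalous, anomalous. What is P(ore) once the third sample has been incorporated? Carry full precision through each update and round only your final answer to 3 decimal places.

After 'anomalous': P(ore) = 0.7·0.5500 / (0.7·0.5500 + 0.25·0.4500) ≈ 0.7739
After 'anomalous': P(ore) = 0.7·0.7739 / (0.7·0.7739 + 0.25·0.2261) ≈ 0.9055
After 'anomalous': P(ore) = 0.7·0.9055 / (0.7·0.9055 + 0.25·0.0945) ≈ 0.9641

0.964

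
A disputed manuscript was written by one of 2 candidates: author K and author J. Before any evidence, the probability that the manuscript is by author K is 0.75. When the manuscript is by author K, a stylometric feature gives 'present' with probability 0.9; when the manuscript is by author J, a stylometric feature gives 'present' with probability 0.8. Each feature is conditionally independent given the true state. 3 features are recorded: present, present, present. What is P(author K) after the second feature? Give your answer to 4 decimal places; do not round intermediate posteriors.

0.7915

After 'present': P(author K) = 0.9·0.7500 / (0.9·0.7500 + 0.8·0.2500) ≈ 0.7714
After 'present': P(author K) = 0.9·0.7714 / (0.9·0.7714 + 0.8·0.2286) ≈ 0.7915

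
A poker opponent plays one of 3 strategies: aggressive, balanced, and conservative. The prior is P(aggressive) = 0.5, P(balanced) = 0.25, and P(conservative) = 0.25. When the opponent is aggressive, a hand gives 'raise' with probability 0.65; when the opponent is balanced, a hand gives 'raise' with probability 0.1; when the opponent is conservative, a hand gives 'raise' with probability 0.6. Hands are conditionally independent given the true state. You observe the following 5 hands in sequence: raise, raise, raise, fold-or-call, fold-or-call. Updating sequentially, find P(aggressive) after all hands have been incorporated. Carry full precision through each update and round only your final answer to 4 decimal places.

0.6554

After 'raise': normaliser = 0.65·0.5000 + 0.1·0.2500 + 0.6·0.2500; P(aggressive) ≈ 0.6500, P(balanced) ≈ 0.0500, P(conservative) ≈ 0.3000
After 'raise': normaliser = 0.65·0.6500 + 0.1·0.0500 + 0.6·0.3000; P(aggressive) ≈ 0.6955, P(balanced) ≈ 0.0082, P(conservative) ≈ 0.2963
After 'raise': normaliser = 0.65·0.6955 + 0.1·0.0082 + 0.6·0.2963; P(aggressive) ≈ 0.7168, P(balanced) ≈ 0.0013, P(conservative) ≈ 0.2819
After 'fold-or-call': normaliser = 0.35·0.7168 + 0.9·0.0013 + 0.4·0.2819; P(aggressive) ≈ 0.6877, P(balanced) ≈ 0.0032, P(conservative) ≈ 0.3091
After 'fold-or-call': normaliser = 0.35·0.6877 + 0.9·0.0032 + 0.4·0.3091; P(aggressive) ≈ 0.6554, P(balanced) ≈ 0.0079, P(conservative) ≈ 0.3367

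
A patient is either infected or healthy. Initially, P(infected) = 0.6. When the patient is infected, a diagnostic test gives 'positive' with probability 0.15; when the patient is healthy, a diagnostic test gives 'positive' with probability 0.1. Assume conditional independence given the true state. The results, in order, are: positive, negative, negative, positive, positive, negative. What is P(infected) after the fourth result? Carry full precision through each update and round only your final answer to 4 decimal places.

0.7506

After 'positive': P(infected) = 0.15·0.6000 / (0.15·0.6000 + 0.1·0.4000) ≈ 0.6923
After 'negative': P(infected) = 0.85·0.6923 / (0.85·0.6923 + 0.9·0.3077) ≈ 0.6800
After 'negative': P(infected) = 0.85·0.6800 / (0.85·0.6800 + 0.9·0.3200) ≈ 0.6674
After 'positive': P(infected) = 0.15·0.6674 / (0.15·0.6674 + 0.1·0.3326) ≈ 0.7506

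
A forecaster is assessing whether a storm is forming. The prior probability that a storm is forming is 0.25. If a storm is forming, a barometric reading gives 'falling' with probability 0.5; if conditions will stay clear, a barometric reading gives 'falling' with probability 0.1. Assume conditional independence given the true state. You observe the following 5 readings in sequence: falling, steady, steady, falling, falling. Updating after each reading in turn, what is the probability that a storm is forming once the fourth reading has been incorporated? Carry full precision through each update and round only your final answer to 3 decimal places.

After 'falling': P(storm) = 0.5·0.2500 / (0.5·0.2500 + 0.1·0.7500) ≈ 0.6250
After 'steady': P(storm) = 0.5·0.6250 / (0.5·0.6250 + 0.9·0.3750) ≈ 0.4808
After 'steady': P(storm) = 0.5·0.4808 / (0.5·0.4808 + 0.9·0.5192) ≈ 0.3397
After 'falling': P(storm) = 0.5·0.3397 / (0.5·0.3397 + 0.1·0.6603) ≈ 0.7200

0.720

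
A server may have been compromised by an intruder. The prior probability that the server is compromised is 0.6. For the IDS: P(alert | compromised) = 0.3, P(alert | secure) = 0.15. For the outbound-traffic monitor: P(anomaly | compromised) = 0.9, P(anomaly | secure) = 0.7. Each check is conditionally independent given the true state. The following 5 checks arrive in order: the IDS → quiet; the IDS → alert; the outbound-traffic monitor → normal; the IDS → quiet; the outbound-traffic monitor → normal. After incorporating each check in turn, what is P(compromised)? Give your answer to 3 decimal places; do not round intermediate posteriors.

0.184

After the IDS='quiet': P(compromised) = 0.7·0.6000 / (0.7·0.6000 + 0.85·0.4000) ≈ 0.5526
After the IDS='alert': P(compromised) = 0.3·0.5526 / (0.3·0.5526 + 0.15·0.4474) ≈ 0.7119
After the outbound-traffic monitor='normal': P(compromised) = 0.1·0.7119 / (0.1·0.7119 + 0.3·0.2881) ≈ 0.4516
After the IDS='quiet': P(compromised) = 0.7·0.4516 / (0.7·0.4516 + 0.85·0.5484) ≈ 0.4041
After the outbound-traffic monitor='normal': P(compromised) = 0.1·0.4041 / (0.1·0.4041 + 0.3·0.5959) ≈ 0.1844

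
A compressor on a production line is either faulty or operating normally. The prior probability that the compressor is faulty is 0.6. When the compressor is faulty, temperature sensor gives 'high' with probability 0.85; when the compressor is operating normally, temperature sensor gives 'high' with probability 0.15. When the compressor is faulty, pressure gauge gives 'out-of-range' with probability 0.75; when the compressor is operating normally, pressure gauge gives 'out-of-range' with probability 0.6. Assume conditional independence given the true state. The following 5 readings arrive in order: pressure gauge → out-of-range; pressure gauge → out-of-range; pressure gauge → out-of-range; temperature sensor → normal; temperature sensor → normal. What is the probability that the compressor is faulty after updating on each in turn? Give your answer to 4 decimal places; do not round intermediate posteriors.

0.0836

Apply Bayes' rule sequentially, carrying P(faulty) forward.
After pressure gauge='out-of-range': P(faulty) = 0.75·0.6000 / (0.75·0.6000 + 0.6·0.4000) ≈ 0.6522
After pressure gauge='out-of-range': P(faulty) = 0.75·0.6522 / (0.75·0.6522 + 0.6·0.3478) ≈ 0.7009
After pressure gauge='out-of-range': P(faulty) = 0.75·0.7009 / (0.75·0.7009 + 0.6·0.2991) ≈ 0.7455
After temperature sensor='normal': P(faulty) = 0.15·0.7455 / (0.15·0.7455 + 0.85·0.2545) ≈ 0.3408
After temperature sensor='normal': P(faulty) = 0.15·0.3408 / (0.15·0.3408 + 0.85·0.6592) ≈ 0.0836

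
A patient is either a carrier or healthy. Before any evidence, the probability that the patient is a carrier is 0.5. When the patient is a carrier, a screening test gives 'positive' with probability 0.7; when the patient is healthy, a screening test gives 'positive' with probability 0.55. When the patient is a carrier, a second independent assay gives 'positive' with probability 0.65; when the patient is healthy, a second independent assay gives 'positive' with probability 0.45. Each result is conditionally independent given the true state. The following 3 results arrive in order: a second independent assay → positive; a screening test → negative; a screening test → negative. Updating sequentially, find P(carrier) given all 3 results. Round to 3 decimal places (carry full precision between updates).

0.391

After a second independent assay='positive': P(carrier) = 0.65·0.5000 / (0.65·0.5000 + 0.45·0.5000) ≈ 0.5909
After a screening test='negative': P(carrier) = 0.3·0.5909 / (0.3·0.5909 + 0.45·0.4091) ≈ 0.4906
After a screening test='negative': P(carrier) = 0.3·0.4906 / (0.3·0.4906 + 0.45·0.5094) ≈ 0.3910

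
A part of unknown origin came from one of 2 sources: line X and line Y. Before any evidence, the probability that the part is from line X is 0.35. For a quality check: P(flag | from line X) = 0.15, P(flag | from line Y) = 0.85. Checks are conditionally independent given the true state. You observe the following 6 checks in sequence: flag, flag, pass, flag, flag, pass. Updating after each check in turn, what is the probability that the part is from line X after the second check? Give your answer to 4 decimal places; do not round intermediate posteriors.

0.0165

Apply Bayes' rule sequentially, carrying P(line X) forward.
After 'flag': P(line X) = 0.15·0.3500 / (0.15·0.3500 + 0.85·0.6500) ≈ 0.0868
After 'flag': P(line X) = 0.15·0.0868 / (0.15·0.0868 + 0.85·0.9132) ≈ 0.0165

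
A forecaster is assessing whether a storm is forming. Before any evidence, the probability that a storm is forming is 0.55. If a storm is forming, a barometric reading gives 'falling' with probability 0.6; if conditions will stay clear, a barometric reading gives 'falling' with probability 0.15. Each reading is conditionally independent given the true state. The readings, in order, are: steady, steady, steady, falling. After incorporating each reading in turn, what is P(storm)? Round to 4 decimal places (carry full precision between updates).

After 'steady': P(storm) = 0.4·0.5500 / (0.4·0.5500 + 0.85·0.4500) ≈ 0.3651
After 'steady': P(storm) = 0.4·0.3651 / (0.4·0.3651 + 0.85·0.6349) ≈ 0.2130
After 'steady': P(storm) = 0.4·0.2130 / (0.4·0.2130 + 0.85·0.7870) ≈ 0.1130
After 'falling': P(storm) = 0.6·0.1130 / (0.6·0.1130 + 0.15·0.8870) ≈ 0.3375

0.3375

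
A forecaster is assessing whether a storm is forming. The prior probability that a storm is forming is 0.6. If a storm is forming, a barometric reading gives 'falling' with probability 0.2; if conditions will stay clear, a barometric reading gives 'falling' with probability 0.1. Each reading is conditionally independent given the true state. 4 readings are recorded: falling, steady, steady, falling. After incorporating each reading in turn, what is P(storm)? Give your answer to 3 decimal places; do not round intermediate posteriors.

0.826

After 'falling': P(storm) = 0.2·0.6000 / (0.2·0.6000 + 0.1·0.4000) ≈ 0.7500
After 'steady': P(storm) = 0.8·0.7500 / (0.8·0.7500 + 0.9·0.2500) ≈ 0.7273
After 'steady': P(storm) = 0.8·0.7273 / (0.8·0.7273 + 0.9·0.2727) ≈ 0.7033
After 'falling': P(storm) = 0.2·0.7033 / (0.2·0.7033 + 0.1·0.2967) ≈ 0.8258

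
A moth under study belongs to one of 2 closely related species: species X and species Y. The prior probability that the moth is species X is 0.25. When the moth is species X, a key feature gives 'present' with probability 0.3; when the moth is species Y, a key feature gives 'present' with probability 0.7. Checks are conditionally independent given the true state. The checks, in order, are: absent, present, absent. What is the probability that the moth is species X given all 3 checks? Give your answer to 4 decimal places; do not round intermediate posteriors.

0.4375

After 'absent': P(species X) = 0.7·0.2500 / (0.7·0.2500 + 0.3·0.7500) ≈ 0.4375
After 'present': P(species X) = 0.3·0.4375 / (0.3·0.4375 + 0.7·0.5625) ≈ 0.2500
After 'absent': P(species X) = 0.7·0.2500 / (0.7·0.2500 + 0.3·0.7500) ≈ 0.4375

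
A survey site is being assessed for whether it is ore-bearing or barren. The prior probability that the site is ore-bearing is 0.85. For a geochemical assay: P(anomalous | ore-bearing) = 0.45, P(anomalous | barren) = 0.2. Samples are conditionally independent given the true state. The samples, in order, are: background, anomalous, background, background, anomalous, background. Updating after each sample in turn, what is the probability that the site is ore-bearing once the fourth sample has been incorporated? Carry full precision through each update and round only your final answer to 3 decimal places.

0.806

Apply Bayes' rule sequentially, carrying P(ore) forward.
After 'background': P(ore) = 0.55·0.8500 / (0.55·0.8500 + 0.8·0.1500) ≈ 0.7957
After 'anomalous': P(ore) = 0.45·0.7957 / (0.45·0.7957 + 0.2·0.2043) ≈ 0.8976
After 'background': P(ore) = 0.55·0.8976 / (0.55·0.8976 + 0.8·0.1024) ≈ 0.8577
After 'background': P(ore) = 0.55·0.8577 / (0.55·0.8577 + 0.8·0.1423) ≈ 0.8056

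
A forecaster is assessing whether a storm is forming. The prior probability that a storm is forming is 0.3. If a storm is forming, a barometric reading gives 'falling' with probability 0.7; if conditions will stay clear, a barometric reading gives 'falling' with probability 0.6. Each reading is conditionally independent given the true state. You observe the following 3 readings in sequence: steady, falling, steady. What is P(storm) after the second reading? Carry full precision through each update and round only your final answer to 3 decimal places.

Apply Bayes' rule sequentially, carrying P(storm) forward.
After 'steady': P(storm) = 0.3·0.3000 / (0.3·0.3000 + 0.4·0.7000) ≈ 0.2432
After 'falling': P(storm) = 0.7·0.2432 / (0.7·0.2432 + 0.6·0.7568) ≈ 0.2727

0.273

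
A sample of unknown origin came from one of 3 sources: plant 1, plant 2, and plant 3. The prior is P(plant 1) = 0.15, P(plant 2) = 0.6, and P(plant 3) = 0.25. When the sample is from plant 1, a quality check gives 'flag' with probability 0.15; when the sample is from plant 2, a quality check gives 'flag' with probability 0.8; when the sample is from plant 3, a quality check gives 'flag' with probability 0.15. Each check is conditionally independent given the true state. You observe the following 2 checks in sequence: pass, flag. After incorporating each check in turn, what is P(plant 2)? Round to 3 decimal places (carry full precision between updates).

After 'pass': normaliser = 0.85·0.1500 + 0.2·0.6000 + 0.85·0.2500; P(plant 1) ≈ 0.2772, P(plant 2) ≈ 0.2609, P(plant 3) ≈ 0.4620
After 'flag': normaliser = 0.15·0.2772 + 0.8·0.2609 + 0.15·0.4620; P(plant 1) ≈ 0.1301, P(plant 2) ≈ 0.6531, P(plant 3) ≈ 0.2168

0.653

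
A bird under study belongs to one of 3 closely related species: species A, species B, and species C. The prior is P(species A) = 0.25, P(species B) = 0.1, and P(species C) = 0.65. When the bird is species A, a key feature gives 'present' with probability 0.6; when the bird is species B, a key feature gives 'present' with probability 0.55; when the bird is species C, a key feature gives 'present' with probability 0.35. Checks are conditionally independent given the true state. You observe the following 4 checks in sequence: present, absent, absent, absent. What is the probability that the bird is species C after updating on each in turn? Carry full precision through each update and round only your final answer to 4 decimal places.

After 'present': normaliser = 0.6·0.2500 + 0.55·0.1000 + 0.35·0.6500; P(species A) ≈ 0.3468, P(species B) ≈ 0.1272, P(species C) ≈ 0.5260
After 'absent': normaliser = 0.4·0.3468 + 0.45·0.1272 + 0.65·0.5260; P(species A) ≈ 0.2579, P(species B) ≈ 0.1064, P(species C) ≈ 0.6357
After 'absent': normaliser = 0.4·0.2579 + 0.45·0.1064 + 0.65·0.6357; P(species A) ≈ 0.1828, P(species B) ≈ 0.0849, P(species C) ≈ 0.7323
After 'absent': normaliser = 0.4·0.1828 + 0.45·0.0849 + 0.65·0.7323; P(species A) ≈ 0.1245, P(species B) ≈ 0.0650, P(species C) ≈ 0.8105

0.8105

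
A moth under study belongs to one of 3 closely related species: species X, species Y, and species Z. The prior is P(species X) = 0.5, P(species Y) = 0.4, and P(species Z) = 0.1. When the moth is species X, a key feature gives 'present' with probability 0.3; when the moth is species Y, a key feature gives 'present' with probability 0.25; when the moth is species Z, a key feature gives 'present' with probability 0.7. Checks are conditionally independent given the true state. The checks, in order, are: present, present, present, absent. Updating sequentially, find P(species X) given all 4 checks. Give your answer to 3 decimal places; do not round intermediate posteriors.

0.387

Apply Bayes' rule sequentially, carrying P(species X) forward.
After 'present': normaliser = 0.3·0.5000 + 0.25·0.4000 + 0.7·0.1000; P(species X) ≈ 0.4688, P(species Y) ≈ 0.3125, P(species Z) ≈ 0.2188
After 'present': normaliser = 0.3·0.4688 + 0.25·0.3125 + 0.7·0.2188; P(species X) ≈ 0.3782, P(species Y) ≈ 0.2101, P(species Z) ≈ 0.4118
After 'present': normaliser = 0.3·0.3782 + 0.25·0.2101 + 0.7·0.4118; P(species X) ≈ 0.2498, P(species Y) ≈ 0.1156, P(species Z) ≈ 0.6346
After 'absent': normaliser = 0.7·0.2498 + 0.75·0.1156 + 0.3·0.6346; P(species X) ≈ 0.3869, P(species Y) ≈ 0.1919, P(species Z) ≈ 0.4212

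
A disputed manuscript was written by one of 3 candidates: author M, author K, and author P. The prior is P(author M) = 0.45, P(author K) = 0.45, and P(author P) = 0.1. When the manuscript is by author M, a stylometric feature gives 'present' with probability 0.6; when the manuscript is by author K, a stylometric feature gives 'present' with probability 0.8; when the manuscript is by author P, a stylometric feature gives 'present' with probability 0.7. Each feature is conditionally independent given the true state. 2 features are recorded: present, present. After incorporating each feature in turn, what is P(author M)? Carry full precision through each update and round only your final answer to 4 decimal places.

0.3246

After 'present': normaliser = 0.6·0.4500 + 0.8·0.4500 + 0.7·0.1000; P(author M) ≈ 0.3857, P(author K) ≈ 0.5143, P(author P) ≈ 0.1000
After 'present': normaliser = 0.6·0.3857 + 0.8·0.5143 + 0.7·0.1000; P(author M) ≈ 0.3246, P(author K) ≈ 0.5772, P(author P) ≈ 0.0982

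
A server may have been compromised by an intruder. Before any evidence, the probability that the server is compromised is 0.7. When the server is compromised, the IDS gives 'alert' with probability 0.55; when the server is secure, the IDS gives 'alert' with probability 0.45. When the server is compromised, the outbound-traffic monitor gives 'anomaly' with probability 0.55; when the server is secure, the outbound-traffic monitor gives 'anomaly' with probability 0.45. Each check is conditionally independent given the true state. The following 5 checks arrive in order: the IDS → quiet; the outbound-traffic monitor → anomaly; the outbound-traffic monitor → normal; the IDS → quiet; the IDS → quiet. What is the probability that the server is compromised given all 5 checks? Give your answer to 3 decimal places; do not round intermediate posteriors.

Apply Bayes' rule sequentially, carrying P(compromised) forward.
After the IDS='quiet': P(compromised) = 0.45·0.7000 / (0.45·0.7000 + 0.55·0.3000) ≈ 0.6562
After the outbound-traffic monitor='anomaly': P(compromised) = 0.55·0.6562 / (0.55·0.6562 + 0.45·0.3438) ≈ 0.7000
After the outbound-traffic monitor='normal': P(compromised) = 0.45·0.7000 / (0.45·0.7000 + 0.55·0.3000) ≈ 0.6562
After the IDS='quiet': P(compromised) = 0.45·0.6562 / (0.45·0.6562 + 0.55·0.3438) ≈ 0.6097
After the IDS='quiet': P(compromised) = 0.45·0.6097 / (0.45·0.6097 + 0.55·0.3903) ≈ 0.5610

0.561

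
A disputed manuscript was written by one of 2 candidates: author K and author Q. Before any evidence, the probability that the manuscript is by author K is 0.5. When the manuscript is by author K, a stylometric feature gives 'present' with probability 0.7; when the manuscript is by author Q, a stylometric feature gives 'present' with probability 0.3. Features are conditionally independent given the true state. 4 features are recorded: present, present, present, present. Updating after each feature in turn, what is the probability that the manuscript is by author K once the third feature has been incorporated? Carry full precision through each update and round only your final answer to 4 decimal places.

Each posterior becomes the prior for the next update.
After 'present': P(author K) = 0.7·0.5000 / (0.7·0.5000 + 0.3·0.5000) ≈ 0.7000
After 'present': P(author K) = 0.7·0.7000 / (0.7·0.7000 + 0.3·0.3000) ≈ 0.8448
After 'present': P(author K) = 0.7·0.8448 / (0.7·0.8448 + 0.3·0.1552) ≈ 0.9270

0.9270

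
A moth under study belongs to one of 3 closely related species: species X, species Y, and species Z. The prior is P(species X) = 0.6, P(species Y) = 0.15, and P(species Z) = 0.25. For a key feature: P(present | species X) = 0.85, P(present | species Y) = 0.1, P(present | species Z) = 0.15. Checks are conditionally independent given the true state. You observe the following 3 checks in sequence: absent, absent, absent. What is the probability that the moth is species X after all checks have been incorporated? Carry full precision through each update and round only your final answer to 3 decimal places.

Apply Bayes' rule sequentially, carrying P(species X) forward.
After 'absent': normaliser = 0.15·0.6000 + 0.9·0.1500 + 0.85·0.2500; P(species X) ≈ 0.2057, P(species Y) ≈ 0.3086, P(species Z) ≈ 0.4857
After 'absent': normaliser = 0.15·0.2057 + 0.9·0.3086 + 0.85·0.4857; P(species X) ≈ 0.0428, P(species Y) ≈ 0.3850, P(species Z) ≈ 0.5723
After 'absent': normaliser = 0.15·0.0428 + 0.9·0.3850 + 0.85·0.5723; P(species X) ≈ 0.0076, P(species Y) ≈ 0.4128, P(species Z) ≈ 0.5796

0.008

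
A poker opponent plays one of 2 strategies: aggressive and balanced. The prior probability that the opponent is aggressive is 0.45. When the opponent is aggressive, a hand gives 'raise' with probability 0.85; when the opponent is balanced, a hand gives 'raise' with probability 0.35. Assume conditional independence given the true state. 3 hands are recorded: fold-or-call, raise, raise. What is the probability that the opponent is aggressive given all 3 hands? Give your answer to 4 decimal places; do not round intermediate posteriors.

0.5269

After 'fold-or-call': P(aggressive) = 0.15·0.4500 / (0.15·0.4500 + 0.65·0.5500) ≈ 0.1588
After 'raise': P(aggressive) = 0.85·0.1588 / (0.85·0.1588 + 0.35·0.8412) ≈ 0.3144
After 'raise': P(aggressive) = 0.85·0.3144 / (0.85·0.3144 + 0.35·0.6856) ≈ 0.5269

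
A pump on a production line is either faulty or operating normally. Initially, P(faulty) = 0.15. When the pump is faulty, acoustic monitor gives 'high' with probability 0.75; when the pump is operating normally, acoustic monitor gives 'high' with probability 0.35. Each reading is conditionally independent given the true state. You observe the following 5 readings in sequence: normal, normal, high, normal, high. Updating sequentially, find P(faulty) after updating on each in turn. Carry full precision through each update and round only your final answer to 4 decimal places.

Apply Bayes' rule sequentially, carrying P(faulty) forward.
After 'normal': P(faulty) = 0.25·0.1500 / (0.25·0.1500 + 0.65·0.8500) ≈ 0.0636
After 'normal': P(faulty) = 0.25·0.0636 / (0.25·0.0636 + 0.65·0.9364) ≈ 0.0254
After 'high': P(faulty) = 0.75·0.0254 / (0.75·0.0254 + 0.35·0.9746) ≈ 0.0530
After 'normal': P(faulty) = 0.25·0.0530 / (0.25·0.0530 + 0.65·0.9470) ≈ 0.0211
After 'high': P(faulty) = 0.75·0.0211 / (0.75·0.0211 + 0.35·0.9789) ≈ 0.0441

0.0441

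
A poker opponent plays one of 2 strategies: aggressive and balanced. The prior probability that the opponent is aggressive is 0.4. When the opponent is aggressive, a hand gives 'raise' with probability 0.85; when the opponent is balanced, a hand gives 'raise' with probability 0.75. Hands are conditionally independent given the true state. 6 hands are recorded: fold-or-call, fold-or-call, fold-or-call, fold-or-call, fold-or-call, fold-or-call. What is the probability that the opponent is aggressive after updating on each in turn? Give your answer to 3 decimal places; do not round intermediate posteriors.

After 'fold-or-call': P(aggressive) = 0.15·0.4000 / (0.15·0.4000 + 0.25·0.6000) ≈ 0.2857
After 'fold-or-call': P(aggressive) = 0.15·0.2857 / (0.15·0.2857 + 0.25·0.7143) ≈ 0.1935
After 'fold-or-call': P(aggressive) = 0.15·0.1935 / (0.15·0.1935 + 0.25·0.8065) ≈ 0.1259
After 'fold-or-call': P(aggressive) = 0.15·0.1259 / (0.15·0.1259 + 0.25·0.8741) ≈ 0.0795
After 'fold-or-call': P(aggressive) = 0.15·0.0795 / (0.15·0.0795 + 0.25·0.9205) ≈ 0.0493
After 'fold-or-call': P(aggressive) = 0.15·0.0493 / (0.15·0.0493 + 0.25·0.9507) ≈ 0.0302

0.030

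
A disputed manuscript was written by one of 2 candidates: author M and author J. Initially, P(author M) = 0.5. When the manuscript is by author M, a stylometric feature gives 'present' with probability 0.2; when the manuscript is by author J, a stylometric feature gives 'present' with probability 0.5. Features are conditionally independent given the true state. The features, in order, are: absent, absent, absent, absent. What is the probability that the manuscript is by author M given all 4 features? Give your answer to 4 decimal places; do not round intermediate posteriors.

0.8676

After 'absent': P(author M) = 0.8·0.5000 / (0.8·0.5000 + 0.5·0.5000) ≈ 0.6154
After 'absent': P(author M) = 0.8·0.6154 / (0.8·0.6154 + 0.5·0.3846) ≈ 0.7191
After 'absent': P(author M) = 0.8·0.7191 / (0.8·0.7191 + 0.5·0.2809) ≈ 0.8038
After 'absent': P(author M) = 0.8·0.8038 / (0.8·0.8038 + 0.5·0.1962) ≈ 0.8676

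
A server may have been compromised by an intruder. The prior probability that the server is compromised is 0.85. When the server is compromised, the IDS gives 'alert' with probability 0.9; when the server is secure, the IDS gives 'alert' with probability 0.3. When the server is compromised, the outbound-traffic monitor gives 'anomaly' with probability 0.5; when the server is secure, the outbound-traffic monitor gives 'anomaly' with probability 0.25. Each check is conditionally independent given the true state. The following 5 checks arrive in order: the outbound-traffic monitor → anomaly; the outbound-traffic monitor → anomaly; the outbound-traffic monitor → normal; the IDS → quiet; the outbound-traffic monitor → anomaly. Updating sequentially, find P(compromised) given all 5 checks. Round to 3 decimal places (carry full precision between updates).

Apply Bayes' rule sequentially, carrying P(compromised) forward.
After the outbound-traffic monitor='anomaly': P(compromised) = 0.5·0.8500 / (0.5·0.8500 + 0.25·0.1500) ≈ 0.9189
After the outbound-traffic monitor='anomaly': P(compromised) = 0.5·0.9189 / (0.5·0.9189 + 0.25·0.0811) ≈ 0.9577
After the outbound-traffic monitor='normal': P(compromised) = 0.5·0.9577 / (0.5·0.9577 + 0.75·0.0423) ≈ 0.9379
After the IDS='quiet': P(compromised) = 0.1·0.9379 / (0.1·0.9379 + 0.7·0.0621) ≈ 0.6834
After the outbound-traffic monitor='anomaly': P(compromised) = 0.5·0.6834 / (0.5·0.6834 + 0.25·0.3166) ≈ 0.8119

0.812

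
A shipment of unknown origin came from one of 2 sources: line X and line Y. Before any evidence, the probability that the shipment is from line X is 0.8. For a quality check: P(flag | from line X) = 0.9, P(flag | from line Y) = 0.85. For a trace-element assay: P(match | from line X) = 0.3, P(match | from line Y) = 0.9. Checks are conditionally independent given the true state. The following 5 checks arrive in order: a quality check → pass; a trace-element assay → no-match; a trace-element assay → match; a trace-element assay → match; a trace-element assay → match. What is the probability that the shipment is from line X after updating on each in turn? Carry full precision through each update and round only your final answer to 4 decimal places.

0.4088

After a quality check='pass': P(line X) = 0.1·0.8000 / (0.1·0.8000 + 0.15·0.2000) ≈ 0.7273
After a trace-element assay='no-match': P(line X) = 0.7·0.7273 / (0.7·0.7273 + 0.1·0.2727) ≈ 0.9492
After a trace-element assay='match': P(line X) = 0.3·0.9492 / (0.3·0.9492 + 0.9·0.0508) ≈ 0.8615
After a trace-element assay='match': P(line X) = 0.3·0.8615 / (0.3·0.8615 + 0.9·0.1385) ≈ 0.6747
After a trace-element assay='match': P(line X) = 0.3·0.6747 / (0.3·0.6747 + 0.9·0.3253) ≈ 0.4088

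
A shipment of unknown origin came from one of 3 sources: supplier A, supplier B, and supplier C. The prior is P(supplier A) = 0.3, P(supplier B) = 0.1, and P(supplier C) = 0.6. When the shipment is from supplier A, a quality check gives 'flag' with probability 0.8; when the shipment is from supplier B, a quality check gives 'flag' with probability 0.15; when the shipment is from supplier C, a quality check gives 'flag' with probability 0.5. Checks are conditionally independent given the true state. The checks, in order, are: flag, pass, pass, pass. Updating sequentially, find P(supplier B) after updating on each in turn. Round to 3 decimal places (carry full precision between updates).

0.189

After 'flag': normaliser = 0.8·0.3000 + 0.15·0.1000 + 0.5·0.6000; P(supplier A) ≈ 0.4324, P(supplier B) ≈ 0.0270, P(supplier C) ≈ 0.5405
After 'pass': normaliser = 0.2·0.4324 + 0.85·0.0270 + 0.5·0.5405; P(supplier A) ≈ 0.2278, P(supplier B) ≈ 0.0605, P(supplier C) ≈ 0.7117
After 'pass': normaliser = 0.2·0.2278 + 0.85·0.0605 + 0.5·0.7117; P(supplier A) ≈ 0.1006, P(supplier B) ≈ 0.1136, P(supplier C) ≈ 0.7859
After 'pass': normaliser = 0.2·0.1006 + 0.85·0.1136 + 0.5·0.7859; P(supplier A) ≈ 0.0395, P(supplier B) ≈ 0.1894, P(supplier C) ≈ 0.7711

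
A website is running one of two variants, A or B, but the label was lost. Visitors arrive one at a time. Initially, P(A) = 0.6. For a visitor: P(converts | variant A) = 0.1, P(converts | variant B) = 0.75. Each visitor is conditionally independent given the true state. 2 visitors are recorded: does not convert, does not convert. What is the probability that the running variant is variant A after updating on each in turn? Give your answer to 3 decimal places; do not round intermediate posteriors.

0.951

After 'does not convert': P(A) = 0.9·0.6000 / (0.9·0.6000 + 0.25·0.4000) ≈ 0.8438
After 'does not convert': P(A) = 0.9·0.8438 / (0.9·0.8438 + 0.25·0.1562) ≈ 0.9511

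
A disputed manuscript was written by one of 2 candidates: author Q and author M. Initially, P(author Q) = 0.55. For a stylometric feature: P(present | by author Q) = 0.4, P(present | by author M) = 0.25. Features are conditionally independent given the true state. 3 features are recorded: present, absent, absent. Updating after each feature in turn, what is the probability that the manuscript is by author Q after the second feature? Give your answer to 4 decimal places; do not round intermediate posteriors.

After 'present': P(author Q) = 0.4·0.5500 / (0.4·0.5500 + 0.25·0.4500) ≈ 0.6617
After 'absent': P(author Q) = 0.6·0.6617 / (0.6·0.6617 + 0.75·0.3383) ≈ 0.6101

0.6101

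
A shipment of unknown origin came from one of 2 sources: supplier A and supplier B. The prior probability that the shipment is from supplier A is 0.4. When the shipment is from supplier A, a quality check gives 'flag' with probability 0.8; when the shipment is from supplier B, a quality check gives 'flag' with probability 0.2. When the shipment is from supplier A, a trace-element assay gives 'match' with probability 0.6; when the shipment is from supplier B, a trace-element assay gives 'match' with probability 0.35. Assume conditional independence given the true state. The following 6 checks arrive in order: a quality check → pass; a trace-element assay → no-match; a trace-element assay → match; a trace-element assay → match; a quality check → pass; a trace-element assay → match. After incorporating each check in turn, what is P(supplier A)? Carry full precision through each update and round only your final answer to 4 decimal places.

Each posterior becomes the prior for the next update.
After a quality check='pass': P(supplier A) = 0.2·0.4000 / (0.2·0.4000 + 0.8·0.6000) ≈ 0.1429
After a trace-element assay='no-match': P(supplier A) = 0.4·0.1429 / (0.4·0.1429 + 0.65·0.8571) ≈ 0.0930
After a trace-element assay='match': P(supplier A) = 0.6·0.0930 / (0.6·0.0930 + 0.35·0.9070) ≈ 0.1495
After a trace-element assay='match': P(supplier A) = 0.6·0.1495 / (0.6·0.1495 + 0.35·0.8505) ≈ 0.2316
After a quality check='pass': P(supplier A) = 0.2·0.2316 / (0.2·0.2316 + 0.8·0.7684) ≈ 0.0701
After a trace-element assay='match': P(supplier A) = 0.6·0.0701 / (0.6·0.0701 + 0.35·0.9299) ≈ 0.1144

0.1144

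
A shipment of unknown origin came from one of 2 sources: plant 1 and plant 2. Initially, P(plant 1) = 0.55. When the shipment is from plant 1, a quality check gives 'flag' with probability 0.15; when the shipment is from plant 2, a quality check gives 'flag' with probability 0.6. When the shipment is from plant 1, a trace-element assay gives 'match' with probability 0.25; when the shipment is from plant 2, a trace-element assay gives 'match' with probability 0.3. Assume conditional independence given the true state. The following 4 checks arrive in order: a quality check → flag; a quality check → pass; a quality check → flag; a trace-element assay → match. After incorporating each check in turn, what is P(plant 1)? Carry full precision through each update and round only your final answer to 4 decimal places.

0.1192

After a quality check='flag': P(plant 1) = 0.15·0.5500 / (0.15·0.5500 + 0.6·0.4500) ≈ 0.2340
After a quality check='pass': P(plant 1) = 0.85·0.2340 / (0.85·0.2340 + 0.4·0.7660) ≈ 0.3937
After a quality check='flag': P(plant 1) = 0.15·0.3937 / (0.15·0.3937 + 0.6·0.6063) ≈ 0.1397
After a trace-element assay='match': P(plant 1) = 0.25·0.1397 / (0.25·0.1397 + 0.3·0.8603) ≈ 0.1192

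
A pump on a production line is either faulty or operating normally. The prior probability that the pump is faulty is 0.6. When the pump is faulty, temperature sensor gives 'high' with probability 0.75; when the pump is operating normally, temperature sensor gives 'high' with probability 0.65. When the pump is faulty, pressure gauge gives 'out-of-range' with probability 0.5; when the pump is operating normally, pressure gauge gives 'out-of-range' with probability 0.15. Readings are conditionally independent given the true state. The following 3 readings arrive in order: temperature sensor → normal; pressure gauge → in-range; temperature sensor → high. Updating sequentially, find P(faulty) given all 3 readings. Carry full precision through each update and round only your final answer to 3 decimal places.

0.421

After temperature sensor='normal': P(faulty) = 0.25·0.6000 / (0.25·0.6000 + 0.35·0.4000) ≈ 0.5172
After pressure gauge='in-range': P(faulty) = 0.5·0.5172 / (0.5·0.5172 + 0.85·0.4828) ≈ 0.3866
After temperature sensor='high': P(faulty) = 0.75·0.3866 / (0.75·0.3866 + 0.65·0.6134) ≈ 0.4210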